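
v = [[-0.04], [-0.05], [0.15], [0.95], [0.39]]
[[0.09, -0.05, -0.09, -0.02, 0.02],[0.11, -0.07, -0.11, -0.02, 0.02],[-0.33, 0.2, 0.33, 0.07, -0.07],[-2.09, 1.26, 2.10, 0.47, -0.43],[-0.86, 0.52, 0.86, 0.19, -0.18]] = v @ [[-2.20, 1.33, 2.21, 0.49, -0.45]]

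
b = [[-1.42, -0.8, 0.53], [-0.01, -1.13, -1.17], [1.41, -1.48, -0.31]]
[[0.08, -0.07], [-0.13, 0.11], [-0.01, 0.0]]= b@[[-0.00,0.00],[-0.02,0.02],[0.13,-0.11]]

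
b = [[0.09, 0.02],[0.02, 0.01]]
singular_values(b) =[0.09, 0.01]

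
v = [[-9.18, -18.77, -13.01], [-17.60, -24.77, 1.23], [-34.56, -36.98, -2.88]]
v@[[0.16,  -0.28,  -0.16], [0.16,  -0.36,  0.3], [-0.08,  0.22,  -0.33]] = [[-3.43, 6.47, 0.13], [-6.88, 14.12, -5.02], [-11.22, 22.36, -4.61]]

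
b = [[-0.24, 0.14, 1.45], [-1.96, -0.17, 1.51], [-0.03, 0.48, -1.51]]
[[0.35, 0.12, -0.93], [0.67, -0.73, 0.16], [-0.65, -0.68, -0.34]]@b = [[-0.29,-0.42,2.09],  [1.27,0.29,-0.37],  [1.50,-0.14,-1.46]]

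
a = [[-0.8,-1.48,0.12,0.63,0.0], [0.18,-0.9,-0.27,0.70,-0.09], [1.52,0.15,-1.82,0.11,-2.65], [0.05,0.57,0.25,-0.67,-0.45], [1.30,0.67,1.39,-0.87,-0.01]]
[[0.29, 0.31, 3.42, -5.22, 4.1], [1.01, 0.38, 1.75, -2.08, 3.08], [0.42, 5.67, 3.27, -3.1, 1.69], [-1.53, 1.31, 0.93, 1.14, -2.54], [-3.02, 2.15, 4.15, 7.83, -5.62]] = a@[[0.52, 0.30, 1.15, 2.61, -0.62], [-1.03, 0.19, -3.31, 2.73, -1.97], [-2.64, 1.77, 2.62, 2.49, -1.64], [-0.79, 0.99, -1.38, 0.97, 1.40], [1.86, -3.13, -2.62, 1.15, 0.08]]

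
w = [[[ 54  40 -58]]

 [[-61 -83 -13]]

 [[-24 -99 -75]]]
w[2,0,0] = -24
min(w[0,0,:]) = -58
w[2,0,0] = -24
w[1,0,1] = -83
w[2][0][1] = -99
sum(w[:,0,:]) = -319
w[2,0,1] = -99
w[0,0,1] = 40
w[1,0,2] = -13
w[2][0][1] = -99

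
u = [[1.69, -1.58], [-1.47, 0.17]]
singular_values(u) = [2.64, 0.77]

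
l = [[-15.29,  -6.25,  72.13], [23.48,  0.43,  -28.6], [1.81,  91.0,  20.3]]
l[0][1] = -6.25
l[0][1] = -6.25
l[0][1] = -6.25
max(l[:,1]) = 91.0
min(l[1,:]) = -28.6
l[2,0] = 1.81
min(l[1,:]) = -28.6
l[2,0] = 1.81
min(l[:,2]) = -28.6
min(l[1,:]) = -28.6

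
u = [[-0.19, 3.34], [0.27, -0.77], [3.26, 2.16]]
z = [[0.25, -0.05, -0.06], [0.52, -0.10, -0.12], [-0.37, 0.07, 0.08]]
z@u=[[-0.26, 0.74], [-0.52, 1.55], [0.35, -1.12]]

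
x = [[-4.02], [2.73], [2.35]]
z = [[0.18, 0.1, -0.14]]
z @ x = [[-0.78]]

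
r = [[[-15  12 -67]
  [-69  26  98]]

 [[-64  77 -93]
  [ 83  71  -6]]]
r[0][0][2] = -67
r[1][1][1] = 71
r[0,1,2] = 98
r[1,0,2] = -93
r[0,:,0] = [-15, -69]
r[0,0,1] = 12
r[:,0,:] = [[-15, 12, -67], [-64, 77, -93]]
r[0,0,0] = -15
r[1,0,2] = -93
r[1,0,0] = -64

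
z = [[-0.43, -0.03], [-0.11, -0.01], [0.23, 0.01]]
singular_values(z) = [0.5, 0.01]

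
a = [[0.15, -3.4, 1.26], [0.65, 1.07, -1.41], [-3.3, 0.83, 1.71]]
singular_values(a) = [3.99, 3.89, 0.42]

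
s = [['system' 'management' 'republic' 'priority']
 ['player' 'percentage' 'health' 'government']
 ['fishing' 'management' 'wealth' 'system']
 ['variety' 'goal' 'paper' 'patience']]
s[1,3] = 'government'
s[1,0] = 'player'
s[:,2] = ['republic', 'health', 'wealth', 'paper']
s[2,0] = 'fishing'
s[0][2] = 'republic'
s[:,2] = ['republic', 'health', 'wealth', 'paper']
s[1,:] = ['player', 'percentage', 'health', 'government']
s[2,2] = 'wealth'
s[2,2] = 'wealth'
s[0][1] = 'management'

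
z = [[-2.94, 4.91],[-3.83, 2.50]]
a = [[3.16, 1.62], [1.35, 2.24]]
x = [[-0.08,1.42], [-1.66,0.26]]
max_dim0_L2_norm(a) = 3.44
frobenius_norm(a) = 4.41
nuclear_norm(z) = 8.75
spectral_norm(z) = 7.15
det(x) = 2.34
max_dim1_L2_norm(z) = 5.72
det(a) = 4.89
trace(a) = 5.40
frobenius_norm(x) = 2.20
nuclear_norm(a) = 5.41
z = a @ x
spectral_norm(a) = 4.26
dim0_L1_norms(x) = [1.74, 1.68]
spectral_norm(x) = 1.75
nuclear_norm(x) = 3.09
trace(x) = 0.18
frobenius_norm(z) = 7.33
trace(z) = -0.44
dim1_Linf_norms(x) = [1.42, 1.66]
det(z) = 11.46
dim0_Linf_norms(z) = [3.83, 4.91]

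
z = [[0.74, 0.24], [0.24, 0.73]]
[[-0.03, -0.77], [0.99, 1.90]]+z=[[0.71, -0.53], [1.23, 2.63]]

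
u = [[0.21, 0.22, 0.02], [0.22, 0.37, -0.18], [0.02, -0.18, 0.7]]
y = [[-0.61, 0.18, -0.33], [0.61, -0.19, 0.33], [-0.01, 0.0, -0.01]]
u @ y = [[0.01,  -0.0,  0.00], [0.09,  -0.03,  0.05], [-0.13,  0.04,  -0.07]]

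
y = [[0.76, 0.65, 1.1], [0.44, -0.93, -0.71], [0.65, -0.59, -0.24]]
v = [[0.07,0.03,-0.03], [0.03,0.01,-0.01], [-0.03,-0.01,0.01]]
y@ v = [[0.04, 0.02, -0.02], [0.02, 0.01, -0.01], [0.04, 0.02, -0.02]]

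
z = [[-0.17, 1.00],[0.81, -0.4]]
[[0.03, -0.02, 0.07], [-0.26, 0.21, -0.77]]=z @ [[-0.33,0.27,-1.00], [-0.03,0.03,-0.1]]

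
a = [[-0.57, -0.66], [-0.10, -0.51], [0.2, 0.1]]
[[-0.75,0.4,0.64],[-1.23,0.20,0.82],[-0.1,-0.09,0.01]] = a @ [[-1.91, -0.30, 0.97], [2.78, -0.34, -1.80]]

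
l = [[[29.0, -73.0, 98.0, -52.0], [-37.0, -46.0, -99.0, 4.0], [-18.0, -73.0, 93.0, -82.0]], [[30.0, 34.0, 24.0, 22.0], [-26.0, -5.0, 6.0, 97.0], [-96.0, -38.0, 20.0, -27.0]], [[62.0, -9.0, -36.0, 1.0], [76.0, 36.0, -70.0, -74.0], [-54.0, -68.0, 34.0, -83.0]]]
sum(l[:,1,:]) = -138.0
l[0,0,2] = 98.0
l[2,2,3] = -83.0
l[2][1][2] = -70.0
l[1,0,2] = 24.0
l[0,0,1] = -73.0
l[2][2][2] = 34.0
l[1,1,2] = 6.0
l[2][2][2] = 34.0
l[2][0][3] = 1.0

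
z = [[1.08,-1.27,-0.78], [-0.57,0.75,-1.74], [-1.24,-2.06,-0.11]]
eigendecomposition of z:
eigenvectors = [[(0.39+0j), (0.75+0j), 0.75-0.00j], [0.53+0.00j, -0.62-0.13j, (-0.62+0.13j)], [(0.76+0j), 0.17+0.12j, (0.17-0.12j)]]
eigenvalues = [(-2.17+0j), (1.95+0.09j), (1.95-0.09j)]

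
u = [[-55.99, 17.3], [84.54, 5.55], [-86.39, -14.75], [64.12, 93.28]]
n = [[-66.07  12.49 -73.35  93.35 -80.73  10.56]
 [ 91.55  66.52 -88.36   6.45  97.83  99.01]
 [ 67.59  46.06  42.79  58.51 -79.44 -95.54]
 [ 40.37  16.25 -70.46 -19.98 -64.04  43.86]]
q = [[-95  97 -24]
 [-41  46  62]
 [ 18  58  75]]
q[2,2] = 75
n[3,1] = 16.25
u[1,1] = 5.55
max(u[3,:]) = 93.28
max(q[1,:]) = 62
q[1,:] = [-41, 46, 62]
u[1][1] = 5.55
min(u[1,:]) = 5.55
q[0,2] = -24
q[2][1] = 58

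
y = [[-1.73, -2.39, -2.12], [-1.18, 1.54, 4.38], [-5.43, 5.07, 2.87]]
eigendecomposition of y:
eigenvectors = [[0.29+0.00j, (-0.16+0.26j), -0.16-0.26j], [(-0.55+0j), (0.62+0.17j), 0.62-0.17j], [(-0.78+0j), -0.70+0.00j, -0.70-0.00j]]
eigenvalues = [(8.44+0j), (-2.88+0.74j), (-2.88-0.74j)]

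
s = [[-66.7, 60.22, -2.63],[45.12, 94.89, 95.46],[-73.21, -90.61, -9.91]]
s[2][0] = -73.21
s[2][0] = -73.21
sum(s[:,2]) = 82.92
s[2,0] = -73.21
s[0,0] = -66.7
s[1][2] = 95.46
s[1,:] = [45.12, 94.89, 95.46]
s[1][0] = 45.12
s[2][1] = -90.61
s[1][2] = 95.46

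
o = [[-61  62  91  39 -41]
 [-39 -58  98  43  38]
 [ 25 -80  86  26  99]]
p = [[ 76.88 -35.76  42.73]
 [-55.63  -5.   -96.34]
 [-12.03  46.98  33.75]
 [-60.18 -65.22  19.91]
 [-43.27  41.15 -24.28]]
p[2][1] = 46.98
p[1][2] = -96.34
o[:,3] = [39, 43, 26]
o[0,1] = 62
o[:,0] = [-61, -39, 25]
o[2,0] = 25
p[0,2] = 42.73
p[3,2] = 19.91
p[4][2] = -24.28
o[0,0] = -61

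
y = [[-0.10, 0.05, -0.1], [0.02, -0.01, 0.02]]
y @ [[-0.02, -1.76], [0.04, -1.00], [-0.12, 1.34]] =[[0.02, -0.01],[-0.00, 0.00]]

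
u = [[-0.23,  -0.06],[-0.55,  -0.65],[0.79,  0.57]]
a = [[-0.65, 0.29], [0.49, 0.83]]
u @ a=[[0.12,-0.12], [0.04,-0.70], [-0.23,0.70]]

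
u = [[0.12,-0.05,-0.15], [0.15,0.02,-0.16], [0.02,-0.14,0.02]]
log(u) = [[0.53,-2.96,-2.68], [2.14,-3.53,-1.16], [2.61,-3.13,-4.04]]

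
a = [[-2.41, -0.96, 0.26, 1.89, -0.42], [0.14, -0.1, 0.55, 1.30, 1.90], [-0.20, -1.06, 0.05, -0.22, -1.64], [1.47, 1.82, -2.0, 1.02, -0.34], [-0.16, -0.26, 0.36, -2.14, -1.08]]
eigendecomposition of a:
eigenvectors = [[(0.83+0j), -0.72+0.00j, (-0.37+0.1j), -0.37-0.10j, 0.11+0.00j],[0.27+0.00j, 0.61+0.00j, (-0.04+0j), (-0.04-0j), 0.52+0.00j],[-0.02+0.00j, (-0.04+0j), (-0.32+0.3j), (-0.32-0.3j), 0.73+0.00j],[(-0.41+0j), (-0.09+0j), (-0.62+0j), (-0.62-0j), (0.23+0j)],[(-0.27+0j), -0.33+0.00j, 0.51-0.11j, (0.51+0.11j), -0.35+0.00j]]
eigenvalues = [(-3.53+0j), (-1.52+0j), (1.27+0.67j), (1.27-0.67j), (-0.01+0j)]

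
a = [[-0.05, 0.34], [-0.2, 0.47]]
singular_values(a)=[0.61, 0.07]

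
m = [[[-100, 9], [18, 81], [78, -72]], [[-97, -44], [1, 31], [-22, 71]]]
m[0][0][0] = -100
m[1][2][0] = -22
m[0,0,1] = 9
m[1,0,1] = -44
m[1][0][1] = -44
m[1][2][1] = 71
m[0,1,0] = 18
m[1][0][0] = -97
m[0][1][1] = 81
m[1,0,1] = -44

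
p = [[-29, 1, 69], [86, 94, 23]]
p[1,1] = 94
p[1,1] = 94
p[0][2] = 69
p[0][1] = 1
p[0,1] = 1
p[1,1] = 94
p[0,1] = 1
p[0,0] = -29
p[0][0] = -29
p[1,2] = 23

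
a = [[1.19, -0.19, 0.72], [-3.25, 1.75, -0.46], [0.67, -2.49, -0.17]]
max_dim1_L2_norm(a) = 3.72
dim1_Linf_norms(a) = [1.19, 3.25, 2.49]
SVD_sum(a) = [[0.87, -0.7, 0.13], [-2.83, 2.28, -0.42], [1.59, -1.27, 0.23]] + [[0.43, 0.58, 0.24], [-0.37, -0.49, -0.21], [-0.89, -1.2, -0.5]] + [[-0.11, -0.07, 0.35], [-0.05, -0.03, 0.16], [-0.03, -0.02, 0.1]]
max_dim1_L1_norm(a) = 5.46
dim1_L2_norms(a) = [1.4, 3.72, 2.58]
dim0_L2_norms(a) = [3.53, 3.05, 0.87]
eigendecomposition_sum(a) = [[1.01+0.00j, -0.59+0.00j, (0.29+0j)],  [-2.80-0.00j, (1.64-0j), -0.80+0.00j],  [(2.21+0j), (-1.3+0j), (0.63+0j)]] + [[0.09+0.39j, 0.20+0.15j, 0.22+0.01j], [-0.22+0.39j, 0.05+0.28j, 0.17+0.17j], [(-0.77-0.56j), (-0.6+0.05j), (-0.4+0.32j)]] + [[(0.09-0.39j), (0.2-0.15j), (0.22-0.01j)], [-0.22-0.39j, (0.05-0.28j), 0.17-0.17j], [(-0.77+0.56j), -0.60-0.05j, (-0.4-0.32j)]]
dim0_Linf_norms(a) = [3.25, 2.49, 0.72]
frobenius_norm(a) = 4.74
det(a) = 3.43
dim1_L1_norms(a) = [2.1, 5.46, 3.33]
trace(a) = 2.77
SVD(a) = [[-0.26, 0.41, -0.88], [0.84, -0.35, -0.41], [-0.47, -0.84, -0.25]] @ diag([4.340600524539464, 1.8612220558781178, 0.42442849230532426]) @ [[-0.77, 0.62, -0.11], [0.56, 0.76, 0.32], [0.29, 0.18, -0.94]]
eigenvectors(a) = [[(0.27+0j),0.27+0.23j,0.27-0.23j], [-0.75+0.00j,(0.04+0.4j),0.04-0.40j], [(0.6+0j),(-0.85+0j),(-0.85-0j)]]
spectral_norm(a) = 4.34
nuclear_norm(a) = 6.63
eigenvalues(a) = [(3.29+0j), (-0.26+0.99j), (-0.26-0.99j)]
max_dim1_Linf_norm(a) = 3.25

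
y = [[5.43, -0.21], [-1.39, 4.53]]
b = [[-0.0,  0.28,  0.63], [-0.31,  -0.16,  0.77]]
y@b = [[0.07, 1.55, 3.26], [-1.4, -1.11, 2.61]]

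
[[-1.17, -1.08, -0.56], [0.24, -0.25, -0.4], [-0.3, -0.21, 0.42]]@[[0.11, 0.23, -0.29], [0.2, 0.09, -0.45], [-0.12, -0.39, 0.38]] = [[-0.28,-0.15,0.61], [0.02,0.19,-0.11], [-0.13,-0.25,0.34]]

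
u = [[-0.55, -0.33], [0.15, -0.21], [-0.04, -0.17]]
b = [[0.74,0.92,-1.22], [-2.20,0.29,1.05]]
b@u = [[-0.22,-0.23], [1.21,0.49]]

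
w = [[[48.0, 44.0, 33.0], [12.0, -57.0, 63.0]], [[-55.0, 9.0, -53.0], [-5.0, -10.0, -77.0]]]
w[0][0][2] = 33.0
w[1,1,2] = -77.0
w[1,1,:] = [-5.0, -10.0, -77.0]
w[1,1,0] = -5.0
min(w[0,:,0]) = 12.0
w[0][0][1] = 44.0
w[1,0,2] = -53.0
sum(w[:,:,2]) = -34.0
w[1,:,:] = [[-55.0, 9.0, -53.0], [-5.0, -10.0, -77.0]]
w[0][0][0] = 48.0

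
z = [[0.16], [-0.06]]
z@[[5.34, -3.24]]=[[0.85, -0.52], [-0.32, 0.19]]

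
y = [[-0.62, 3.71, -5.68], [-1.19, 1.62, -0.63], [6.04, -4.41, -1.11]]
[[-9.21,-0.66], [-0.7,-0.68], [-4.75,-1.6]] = y@[[-1.12, -2.88], [-0.77, -3.17], [1.24, -1.64]]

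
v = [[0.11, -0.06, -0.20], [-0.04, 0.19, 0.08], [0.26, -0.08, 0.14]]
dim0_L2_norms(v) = [0.29, 0.21, 0.26]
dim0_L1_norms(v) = [0.41, 0.33, 0.42]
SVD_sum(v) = [[0.1, -0.06, 0.00], [-0.11, 0.07, -0.0], [0.23, -0.14, 0.01]] + [[-0.03, -0.06, -0.17], [0.02, 0.04, 0.12], [0.02, 0.05, 0.14]] + [[0.04, 0.06, -0.03], [0.05, 0.08, -0.04], [0.01, 0.01, -0.0]]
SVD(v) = [[-0.37, -0.69, 0.62],[0.40, 0.48, 0.78],[-0.84, 0.54, 0.10]] @ diag([0.3208058412401882, 0.2714550649658902, 0.12959845651295238]) @ [[-0.86, 0.52, -0.04], [0.16, 0.33, 0.93], [0.49, 0.79, -0.37]]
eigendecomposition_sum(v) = [[(0.05+0.11j), -0.05-0.01j, (-0.1+0.06j)], [(-0.05-0.03j), 0.02-0.01j, (0.02-0.05j)], [0.14-0.07j, -0.01+0.06j, (0.08+0.13j)]] + [[0.05-0.11j, (-0.05+0.01j), (-0.1-0.06j)], [(-0.05+0.03j), (0.02+0.01j), (0.02+0.05j)], [0.14+0.07j, (-0.01-0.06j), 0.08-0.13j]] + [[(0.02-0j), (0.04+0j), 0.01+0.00j], [(0.06-0j), 0.14+0.00j, 0.03+0.00j], [-0.02+0.00j, -0.05-0.00j, (-0.01-0j)]]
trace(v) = 0.44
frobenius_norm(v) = 0.44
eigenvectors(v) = [[(-0.03+0.6j), (-0.03-0.6j), 0.27+0.00j], [(-0.15-0.23j), -0.15+0.23j, (0.91+0j)], [0.75+0.00j, (0.75-0j), (-0.33+0j)]]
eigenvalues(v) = [(0.15+0.23j), (0.15-0.23j), (0.15+0j)]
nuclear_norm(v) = 0.72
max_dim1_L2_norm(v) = 0.31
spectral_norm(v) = 0.32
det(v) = 0.01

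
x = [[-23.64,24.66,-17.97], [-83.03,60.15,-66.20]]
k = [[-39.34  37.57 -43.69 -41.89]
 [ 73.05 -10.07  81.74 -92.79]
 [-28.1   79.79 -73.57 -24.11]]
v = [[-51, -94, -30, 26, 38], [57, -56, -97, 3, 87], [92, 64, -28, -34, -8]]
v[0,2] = -30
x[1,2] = -66.2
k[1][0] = 73.05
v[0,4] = 38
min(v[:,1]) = -94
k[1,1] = -10.07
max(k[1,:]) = 81.74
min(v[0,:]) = -94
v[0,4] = 38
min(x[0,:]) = -23.64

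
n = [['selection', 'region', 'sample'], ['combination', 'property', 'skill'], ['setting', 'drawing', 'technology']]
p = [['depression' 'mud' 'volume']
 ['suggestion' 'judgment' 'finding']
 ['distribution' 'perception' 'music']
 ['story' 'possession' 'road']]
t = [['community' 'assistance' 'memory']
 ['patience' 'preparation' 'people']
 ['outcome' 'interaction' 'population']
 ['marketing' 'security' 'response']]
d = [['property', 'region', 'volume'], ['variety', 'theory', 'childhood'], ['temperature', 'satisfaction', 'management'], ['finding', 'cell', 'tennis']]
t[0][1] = 'assistance'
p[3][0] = 'story'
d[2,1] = 'satisfaction'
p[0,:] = ['depression', 'mud', 'volume']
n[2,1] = 'drawing'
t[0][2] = 'memory'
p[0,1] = 'mud'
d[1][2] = 'childhood'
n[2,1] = 'drawing'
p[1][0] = 'suggestion'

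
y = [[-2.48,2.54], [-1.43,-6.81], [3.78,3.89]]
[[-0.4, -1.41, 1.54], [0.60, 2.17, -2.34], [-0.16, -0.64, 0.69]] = y @[[0.06,  0.20,  -0.22], [-0.1,  -0.36,  0.39]]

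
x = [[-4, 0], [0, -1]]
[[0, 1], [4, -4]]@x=[[0, -1], [-16, 4]]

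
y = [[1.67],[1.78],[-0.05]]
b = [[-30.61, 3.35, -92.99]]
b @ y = [[-40.51]]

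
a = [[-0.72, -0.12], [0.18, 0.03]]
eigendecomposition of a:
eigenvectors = [[-0.97, 0.16], [0.24, -0.99]]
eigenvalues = [-0.69, 0.0]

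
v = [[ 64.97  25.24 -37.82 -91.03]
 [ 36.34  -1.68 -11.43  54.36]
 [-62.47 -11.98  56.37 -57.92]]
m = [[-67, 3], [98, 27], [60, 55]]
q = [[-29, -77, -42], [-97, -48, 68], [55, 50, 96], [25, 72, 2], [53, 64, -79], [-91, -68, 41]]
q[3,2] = 2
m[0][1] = 3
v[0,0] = 64.97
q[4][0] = 53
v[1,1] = -1.68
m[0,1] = 3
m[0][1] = 3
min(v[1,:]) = -11.43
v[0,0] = 64.97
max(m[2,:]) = 60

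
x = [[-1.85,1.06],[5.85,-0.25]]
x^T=[[-1.85, 5.85],[1.06, -0.25]]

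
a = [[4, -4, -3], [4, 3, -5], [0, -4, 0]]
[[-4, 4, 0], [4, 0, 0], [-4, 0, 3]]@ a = [[0, 28, -8], [16, -16, -12], [-16, 4, 12]]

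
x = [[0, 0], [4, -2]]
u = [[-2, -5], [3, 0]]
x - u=[[2, 5], [1, -2]]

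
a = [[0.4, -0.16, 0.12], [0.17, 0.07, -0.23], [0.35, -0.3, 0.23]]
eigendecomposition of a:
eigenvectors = [[0.1, 0.64, -0.65], [0.78, -0.13, -0.76], [0.62, 0.76, -0.0]]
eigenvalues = [-0.09, 0.58, 0.21]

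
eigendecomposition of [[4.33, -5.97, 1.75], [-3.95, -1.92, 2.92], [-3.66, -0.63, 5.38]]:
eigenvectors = [[-0.46, 0.26, -0.54], [0.45, 0.28, -0.80], [0.77, 0.93, -0.28]]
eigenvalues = [7.19, 4.18, -3.58]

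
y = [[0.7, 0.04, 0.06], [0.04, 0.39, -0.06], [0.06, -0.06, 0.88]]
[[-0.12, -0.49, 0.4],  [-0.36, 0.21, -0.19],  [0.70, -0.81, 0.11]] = y @ [[-0.19, -0.66, 0.6], [-0.78, 0.48, -0.54], [0.76, -0.84, 0.05]]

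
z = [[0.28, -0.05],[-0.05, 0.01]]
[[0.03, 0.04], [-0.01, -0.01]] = z @ [[0.11, 0.15], [-0.06, 0.06]]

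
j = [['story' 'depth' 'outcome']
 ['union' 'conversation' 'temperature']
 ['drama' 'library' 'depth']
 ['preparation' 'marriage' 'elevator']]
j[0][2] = 'outcome'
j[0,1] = 'depth'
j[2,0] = 'drama'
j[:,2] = ['outcome', 'temperature', 'depth', 'elevator']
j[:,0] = ['story', 'union', 'drama', 'preparation']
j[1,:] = ['union', 'conversation', 'temperature']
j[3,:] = ['preparation', 'marriage', 'elevator']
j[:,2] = ['outcome', 'temperature', 'depth', 'elevator']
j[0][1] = 'depth'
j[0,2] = 'outcome'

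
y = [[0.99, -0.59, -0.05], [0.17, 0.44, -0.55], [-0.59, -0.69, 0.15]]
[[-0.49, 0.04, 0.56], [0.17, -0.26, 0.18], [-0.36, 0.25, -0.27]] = y@[[-0.10, -0.08, 0.5], [0.64, -0.23, -0.09], [0.17, 0.27, -0.24]]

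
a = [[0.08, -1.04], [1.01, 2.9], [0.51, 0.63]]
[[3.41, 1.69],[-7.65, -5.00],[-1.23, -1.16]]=a@[[1.5, -0.24], [-3.16, -1.64]]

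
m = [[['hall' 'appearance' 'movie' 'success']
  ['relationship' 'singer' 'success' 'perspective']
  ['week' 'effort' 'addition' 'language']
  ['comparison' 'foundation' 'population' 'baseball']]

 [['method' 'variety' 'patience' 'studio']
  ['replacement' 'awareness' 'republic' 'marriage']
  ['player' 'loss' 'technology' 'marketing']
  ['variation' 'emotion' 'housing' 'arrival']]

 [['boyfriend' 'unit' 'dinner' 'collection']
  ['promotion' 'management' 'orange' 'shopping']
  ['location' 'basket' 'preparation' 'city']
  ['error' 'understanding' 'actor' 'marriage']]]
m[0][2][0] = 'week'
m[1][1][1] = 'awareness'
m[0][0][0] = 'hall'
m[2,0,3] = 'collection'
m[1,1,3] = 'marriage'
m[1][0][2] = 'patience'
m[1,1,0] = 'replacement'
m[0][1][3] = 'perspective'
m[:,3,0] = ['comparison', 'variation', 'error']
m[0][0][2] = 'movie'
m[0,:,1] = ['appearance', 'singer', 'effort', 'foundation']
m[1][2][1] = 'loss'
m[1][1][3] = 'marriage'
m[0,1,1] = 'singer'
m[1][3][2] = 'housing'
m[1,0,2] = 'patience'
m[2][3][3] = 'marriage'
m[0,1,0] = 'relationship'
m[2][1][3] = 'shopping'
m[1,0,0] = 'method'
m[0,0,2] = 'movie'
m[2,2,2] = 'preparation'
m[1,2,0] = 'player'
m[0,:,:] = [['hall', 'appearance', 'movie', 'success'], ['relationship', 'singer', 'success', 'perspective'], ['week', 'effort', 'addition', 'language'], ['comparison', 'foundation', 'population', 'baseball']]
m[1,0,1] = 'variety'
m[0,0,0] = 'hall'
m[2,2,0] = 'location'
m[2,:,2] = ['dinner', 'orange', 'preparation', 'actor']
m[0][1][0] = 'relationship'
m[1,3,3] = 'arrival'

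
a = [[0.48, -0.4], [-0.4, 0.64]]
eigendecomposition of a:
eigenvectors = [[-0.77, 0.63], [-0.63, -0.77]]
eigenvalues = [0.15, 0.97]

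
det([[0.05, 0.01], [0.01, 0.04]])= 0.002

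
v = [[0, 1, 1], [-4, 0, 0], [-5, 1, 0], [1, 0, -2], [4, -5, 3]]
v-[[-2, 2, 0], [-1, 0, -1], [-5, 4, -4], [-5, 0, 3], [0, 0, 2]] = [[2, -1, 1], [-3, 0, 1], [0, -3, 4], [6, 0, -5], [4, -5, 1]]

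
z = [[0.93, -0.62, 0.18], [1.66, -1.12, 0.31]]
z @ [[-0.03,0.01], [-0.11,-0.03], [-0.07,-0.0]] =[[0.03, 0.03], [0.05, 0.05]]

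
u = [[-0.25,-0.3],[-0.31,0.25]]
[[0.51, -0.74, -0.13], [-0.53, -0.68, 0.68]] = u@[[0.21, 2.5, -1.10], [-1.87, 0.37, 1.36]]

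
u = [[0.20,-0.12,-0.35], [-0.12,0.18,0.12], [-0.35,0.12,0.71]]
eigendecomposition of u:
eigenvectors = [[0.45, -0.87, 0.21], [-0.21, -0.34, -0.92], [-0.87, -0.37, 0.34]]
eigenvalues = [0.92, 0.0, 0.16]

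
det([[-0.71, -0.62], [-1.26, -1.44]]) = 0.241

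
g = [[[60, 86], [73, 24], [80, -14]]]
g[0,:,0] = [60, 73, 80]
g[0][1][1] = 24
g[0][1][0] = 73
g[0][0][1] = 86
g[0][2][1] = -14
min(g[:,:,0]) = 60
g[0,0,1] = 86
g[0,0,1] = 86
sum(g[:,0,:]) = 146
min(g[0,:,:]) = -14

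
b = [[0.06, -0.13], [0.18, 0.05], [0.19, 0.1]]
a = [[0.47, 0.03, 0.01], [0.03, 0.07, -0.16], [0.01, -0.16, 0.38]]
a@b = [[0.04, -0.06], [-0.02, -0.02], [0.04, 0.03]]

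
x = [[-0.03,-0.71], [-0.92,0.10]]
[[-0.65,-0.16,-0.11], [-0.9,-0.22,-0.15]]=x @ [[1.07, 0.26, 0.18], [0.87, 0.21, 0.15]]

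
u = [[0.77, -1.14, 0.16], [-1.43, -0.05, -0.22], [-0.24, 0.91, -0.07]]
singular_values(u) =[1.88, 1.16, 0.0]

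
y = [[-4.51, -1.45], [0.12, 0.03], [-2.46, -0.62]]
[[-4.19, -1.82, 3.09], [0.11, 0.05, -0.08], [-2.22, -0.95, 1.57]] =y @ [[0.81,0.32,-0.46], [0.37,0.26,-0.70]]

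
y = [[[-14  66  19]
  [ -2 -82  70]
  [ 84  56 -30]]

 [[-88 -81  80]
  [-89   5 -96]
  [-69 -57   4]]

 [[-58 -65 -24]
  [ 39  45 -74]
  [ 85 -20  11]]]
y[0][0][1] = 66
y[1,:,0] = [-88, -89, -69]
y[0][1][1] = -82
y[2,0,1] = -65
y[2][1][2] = -74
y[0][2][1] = 56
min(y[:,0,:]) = -88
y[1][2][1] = -57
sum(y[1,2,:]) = -122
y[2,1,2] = -74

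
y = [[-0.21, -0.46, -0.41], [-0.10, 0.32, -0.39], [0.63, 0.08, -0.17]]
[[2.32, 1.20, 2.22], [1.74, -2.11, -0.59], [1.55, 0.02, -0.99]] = y @ [[1.1, 1.01, -1.38], [-0.76, -4.42, -3.38], [-5.37, 1.52, -0.91]]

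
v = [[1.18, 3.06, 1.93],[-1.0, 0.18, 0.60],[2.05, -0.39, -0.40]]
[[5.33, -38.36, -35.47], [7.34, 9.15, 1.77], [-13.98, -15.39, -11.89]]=v @ [[-5.95, -8.95, -8.16], [3.18, -11.47, -2.13], [1.36, 3.78, -10.01]]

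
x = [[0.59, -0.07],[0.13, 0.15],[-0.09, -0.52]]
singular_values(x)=[0.62, 0.54]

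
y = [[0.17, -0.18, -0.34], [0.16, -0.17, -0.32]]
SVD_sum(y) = [[0.17, -0.18, -0.34], [0.16, -0.17, -0.32]] + [[0.00, 0.0, -0.0], [-0.00, -0.00, 0.00]]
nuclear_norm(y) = 0.58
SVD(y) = [[-0.73, -0.69],[-0.69, 0.73]] @ diag([0.5777541433946096, 0.00038702759695704756]) @ [[-0.40, 0.43, 0.81],[-0.19, -0.9, 0.38]]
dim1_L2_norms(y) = [0.42, 0.4]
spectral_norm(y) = 0.58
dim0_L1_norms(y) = [0.33, 0.35, 0.66]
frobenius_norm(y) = 0.58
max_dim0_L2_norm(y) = 0.47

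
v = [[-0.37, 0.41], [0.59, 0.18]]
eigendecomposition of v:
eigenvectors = [[-0.82,-0.44], [0.58,-0.90]]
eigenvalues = [-0.66, 0.47]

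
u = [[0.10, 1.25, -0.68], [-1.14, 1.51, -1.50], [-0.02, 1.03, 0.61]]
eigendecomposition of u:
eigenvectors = [[(-0.8+0j), (0.37-0.38j), 0.37+0.38j], [(-0.01+0j), 0.71+0.00j, 0.71-0.00j], [0.60+0.00j, (0.06-0.46j), 0.06+0.46j]]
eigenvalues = [(0.62+0j), (0.8+1.57j), (0.8-1.57j)]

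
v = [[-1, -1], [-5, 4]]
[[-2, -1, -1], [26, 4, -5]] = v @ [[-2, 0, 1], [4, 1, 0]]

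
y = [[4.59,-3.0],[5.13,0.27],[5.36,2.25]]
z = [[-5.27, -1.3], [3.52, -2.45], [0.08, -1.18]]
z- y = [[-9.86, 1.7], [-1.61, -2.72], [-5.28, -3.43]]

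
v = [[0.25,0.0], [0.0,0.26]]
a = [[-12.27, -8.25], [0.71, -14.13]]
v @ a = [[-3.07, -2.06], [0.18, -3.67]]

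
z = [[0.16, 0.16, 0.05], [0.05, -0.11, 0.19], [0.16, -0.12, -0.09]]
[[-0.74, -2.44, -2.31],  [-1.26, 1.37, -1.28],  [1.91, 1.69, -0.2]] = z @ [[2.96, -0.65, -8.18], [-4.43, -14.29, -4.08], [-10.0, -0.9, -6.93]]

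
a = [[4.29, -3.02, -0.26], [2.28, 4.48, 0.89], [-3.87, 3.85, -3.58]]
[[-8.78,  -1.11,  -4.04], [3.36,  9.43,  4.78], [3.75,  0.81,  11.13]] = a @ [[-1.2, 0.87, -0.05], [1.08, 1.56, 1.4], [1.41, 0.51, -1.55]]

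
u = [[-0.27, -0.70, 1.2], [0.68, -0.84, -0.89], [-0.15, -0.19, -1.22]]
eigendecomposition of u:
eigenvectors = [[(-0.77+0j), (-0.77-0j), -0.07+0.00j], [(-0.14+0.6j), (-0.14-0.6j), (0.83+0j)], [0.02-0.16j, (0.02+0.16j), (0.55+0j)]]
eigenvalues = [(-0.42+0.8j), (-0.42-0.8j), (-1.49+0j)]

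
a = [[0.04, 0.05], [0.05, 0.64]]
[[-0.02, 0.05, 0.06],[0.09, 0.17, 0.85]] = a @ [[-0.65, 0.89, -0.22],[0.19, 0.2, 1.34]]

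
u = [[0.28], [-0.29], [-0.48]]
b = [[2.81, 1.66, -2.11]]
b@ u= [[1.32]]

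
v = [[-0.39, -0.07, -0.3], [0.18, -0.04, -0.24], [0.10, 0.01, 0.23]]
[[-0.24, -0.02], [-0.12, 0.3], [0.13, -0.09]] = v @ [[0.12,0.66], [0.69,-0.58], [0.48,-0.67]]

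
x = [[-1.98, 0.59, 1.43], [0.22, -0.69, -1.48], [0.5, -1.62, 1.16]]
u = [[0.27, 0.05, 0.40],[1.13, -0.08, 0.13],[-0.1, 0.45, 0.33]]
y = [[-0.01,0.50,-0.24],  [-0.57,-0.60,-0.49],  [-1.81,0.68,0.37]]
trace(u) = 0.52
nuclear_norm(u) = 2.03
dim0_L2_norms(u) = [1.17, 0.46, 0.53]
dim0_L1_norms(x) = [2.7, 2.9, 4.07]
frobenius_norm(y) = 2.26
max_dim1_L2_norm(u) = 1.14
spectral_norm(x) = 2.82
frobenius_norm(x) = 3.64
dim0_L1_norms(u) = [1.5, 0.58, 0.86]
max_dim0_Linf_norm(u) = 1.13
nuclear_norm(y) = 3.42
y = x @ u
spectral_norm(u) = 1.19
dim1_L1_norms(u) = [0.72, 1.34, 0.88]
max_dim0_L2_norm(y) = 1.9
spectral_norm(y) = 1.99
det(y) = 0.90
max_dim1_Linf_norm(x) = 1.98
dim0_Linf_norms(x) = [1.98, 1.62, 1.48]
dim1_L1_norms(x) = [4.0, 2.39, 3.28]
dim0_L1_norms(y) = [2.39, 1.78, 1.1]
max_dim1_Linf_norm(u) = 1.13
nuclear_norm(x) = 5.88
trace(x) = -1.51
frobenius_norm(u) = 1.36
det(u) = 0.16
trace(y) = -0.24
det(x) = 5.73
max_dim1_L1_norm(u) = 1.34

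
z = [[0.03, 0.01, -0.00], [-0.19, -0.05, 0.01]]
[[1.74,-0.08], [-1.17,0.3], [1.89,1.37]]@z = [[0.07, 0.02, -0.0], [-0.09, -0.03, 0.0], [-0.2, -0.05, 0.01]]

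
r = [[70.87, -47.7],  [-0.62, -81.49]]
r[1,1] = -81.49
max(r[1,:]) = -0.62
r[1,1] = -81.49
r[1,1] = -81.49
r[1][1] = -81.49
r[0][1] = -47.7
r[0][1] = -47.7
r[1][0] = -0.62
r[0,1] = -47.7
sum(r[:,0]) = 70.25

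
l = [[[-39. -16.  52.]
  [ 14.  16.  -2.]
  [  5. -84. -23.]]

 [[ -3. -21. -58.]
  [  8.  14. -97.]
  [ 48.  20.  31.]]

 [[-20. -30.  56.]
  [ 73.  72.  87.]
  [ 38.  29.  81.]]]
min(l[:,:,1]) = -84.0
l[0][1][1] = 16.0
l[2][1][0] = 73.0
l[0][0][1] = -16.0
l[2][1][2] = 87.0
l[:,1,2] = [-2.0, -97.0, 87.0]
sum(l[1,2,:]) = 99.0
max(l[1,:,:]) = 48.0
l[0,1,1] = 16.0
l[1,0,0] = -3.0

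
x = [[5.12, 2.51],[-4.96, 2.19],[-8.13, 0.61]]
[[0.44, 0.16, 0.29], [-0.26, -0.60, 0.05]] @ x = [[-0.90, 1.63],[1.24, -1.94]]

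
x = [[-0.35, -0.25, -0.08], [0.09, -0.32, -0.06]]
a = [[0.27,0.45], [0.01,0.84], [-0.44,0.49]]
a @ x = [[-0.05, -0.21, -0.05],[0.07, -0.27, -0.05],[0.2, -0.05, 0.01]]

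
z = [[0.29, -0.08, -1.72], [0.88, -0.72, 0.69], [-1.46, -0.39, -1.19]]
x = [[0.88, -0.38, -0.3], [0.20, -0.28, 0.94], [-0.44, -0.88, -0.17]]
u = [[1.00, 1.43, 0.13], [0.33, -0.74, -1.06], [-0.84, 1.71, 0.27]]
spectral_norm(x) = 1.00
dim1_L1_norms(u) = [2.56, 2.13, 2.82]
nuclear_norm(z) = 4.63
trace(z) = -1.62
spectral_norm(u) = 2.45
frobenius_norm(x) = 1.73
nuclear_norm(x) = 3.00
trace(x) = 0.43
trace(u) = 0.53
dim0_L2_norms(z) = [1.73, 0.82, 2.2]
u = z @ x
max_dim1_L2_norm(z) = 1.92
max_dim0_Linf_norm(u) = 1.71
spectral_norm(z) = 2.45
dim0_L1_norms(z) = [2.63, 1.19, 3.6]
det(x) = 1.00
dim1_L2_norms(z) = [1.75, 1.33, 1.92]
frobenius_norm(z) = 2.92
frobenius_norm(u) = 2.92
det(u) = 2.75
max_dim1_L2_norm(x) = 1.0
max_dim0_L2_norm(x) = 1.0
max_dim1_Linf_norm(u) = 1.71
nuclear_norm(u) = 4.64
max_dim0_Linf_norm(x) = 0.94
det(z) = 2.72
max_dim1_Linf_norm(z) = 1.72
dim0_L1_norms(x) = [1.52, 1.54, 1.41]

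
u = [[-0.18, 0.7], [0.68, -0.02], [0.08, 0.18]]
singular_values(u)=[0.8, 0.62]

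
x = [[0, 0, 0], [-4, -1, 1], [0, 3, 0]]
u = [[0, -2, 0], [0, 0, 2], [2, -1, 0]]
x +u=[[0, -2, 0], [-4, -1, 3], [2, 2, 0]]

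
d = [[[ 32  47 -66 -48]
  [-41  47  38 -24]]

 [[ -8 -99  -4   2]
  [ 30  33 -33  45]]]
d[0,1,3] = -24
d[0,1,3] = -24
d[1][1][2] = -33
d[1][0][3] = 2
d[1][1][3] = 45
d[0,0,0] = 32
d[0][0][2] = -66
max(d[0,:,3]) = -24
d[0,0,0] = 32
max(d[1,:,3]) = 45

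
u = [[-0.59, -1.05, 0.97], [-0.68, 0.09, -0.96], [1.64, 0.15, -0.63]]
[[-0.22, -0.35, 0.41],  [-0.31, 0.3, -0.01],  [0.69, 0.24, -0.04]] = u @ [[0.43, 0.02, 0.00], [-0.01, 0.03, -0.42], [0.02, -0.32, -0.03]]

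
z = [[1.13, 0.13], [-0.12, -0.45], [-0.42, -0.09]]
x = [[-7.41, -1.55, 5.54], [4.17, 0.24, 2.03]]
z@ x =[[-7.83, -1.72, 6.52], [-0.99, 0.08, -1.58], [2.74, 0.63, -2.51]]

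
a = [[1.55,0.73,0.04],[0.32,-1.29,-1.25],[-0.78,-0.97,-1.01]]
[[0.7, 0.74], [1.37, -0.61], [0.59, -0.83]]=a @ [[0.50, 0.34], [-0.05, 0.28], [-0.92, 0.29]]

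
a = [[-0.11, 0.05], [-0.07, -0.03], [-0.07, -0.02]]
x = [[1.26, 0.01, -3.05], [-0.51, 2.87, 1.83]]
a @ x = [[-0.16,  0.14,  0.43],[-0.07,  -0.09,  0.16],[-0.08,  -0.06,  0.18]]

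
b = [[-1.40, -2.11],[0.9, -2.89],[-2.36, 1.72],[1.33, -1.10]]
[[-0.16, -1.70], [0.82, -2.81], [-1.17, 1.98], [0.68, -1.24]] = b @ [[0.37,-0.17], [-0.17,0.92]]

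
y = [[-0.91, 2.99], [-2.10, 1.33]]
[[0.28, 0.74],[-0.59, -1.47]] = y@ [[0.42,1.06], [0.22,0.57]]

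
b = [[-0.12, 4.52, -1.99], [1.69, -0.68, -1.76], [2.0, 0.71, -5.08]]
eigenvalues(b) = [1.42, -4.75, -2.55]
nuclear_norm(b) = 11.38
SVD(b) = [[0.55, 0.8, 0.23], [0.26, -0.43, 0.86], [0.79, -0.42, -0.44]] @ diag([6.578536043668754, 4.178663584129127, 0.6270041250455828]) @ [[0.3, 0.44, -0.85], [-0.4, 0.86, 0.31], [0.87, 0.25, 0.43]]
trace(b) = -5.88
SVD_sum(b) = [[1.08, 1.59, -3.08], [0.50, 0.74, -1.44], [1.55, 2.29, -4.42]] + [[-1.33, 2.89, 1.03], [0.71, -1.56, -0.55], [0.69, -1.51, -0.54]] + [[0.13, 0.04, 0.06], [0.47, 0.13, 0.23], [-0.24, -0.07, -0.12]]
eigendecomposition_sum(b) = [[0.86, 1.62, -0.7], [0.43, 0.81, -0.35], [0.31, 0.59, -0.25]] + [[0.03, -0.03, -0.05], [1.04, -0.86, -1.67], [2.43, -2.01, -3.92]] + [[-1.02, 2.92, -1.24], [0.22, -0.63, 0.27], [-0.74, 2.13, -0.9]]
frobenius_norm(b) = 7.82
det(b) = 17.24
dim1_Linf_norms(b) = [4.52, 1.76, 5.08]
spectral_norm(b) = 6.58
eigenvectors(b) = [[0.85, -0.01, 0.8], [0.43, -0.39, -0.17], [0.31, -0.92, 0.58]]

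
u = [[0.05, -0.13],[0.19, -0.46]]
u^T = [[0.05, 0.19], [-0.13, -0.46]]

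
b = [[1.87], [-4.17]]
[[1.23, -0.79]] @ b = [[5.59]]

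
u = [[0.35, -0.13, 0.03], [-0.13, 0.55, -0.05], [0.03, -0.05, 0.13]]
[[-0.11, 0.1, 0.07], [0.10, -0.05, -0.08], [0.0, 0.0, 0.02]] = u @ [[-0.29,  0.29,  0.14], [0.13,  -0.03,  -0.11], [0.14,  -0.05,  0.08]]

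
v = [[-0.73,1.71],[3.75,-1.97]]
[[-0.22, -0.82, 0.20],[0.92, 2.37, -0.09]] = v@[[0.23, 0.49, 0.05], [-0.03, -0.27, 0.14]]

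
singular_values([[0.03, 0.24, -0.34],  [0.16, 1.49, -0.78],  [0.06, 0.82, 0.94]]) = [1.77, 1.21, 0.0]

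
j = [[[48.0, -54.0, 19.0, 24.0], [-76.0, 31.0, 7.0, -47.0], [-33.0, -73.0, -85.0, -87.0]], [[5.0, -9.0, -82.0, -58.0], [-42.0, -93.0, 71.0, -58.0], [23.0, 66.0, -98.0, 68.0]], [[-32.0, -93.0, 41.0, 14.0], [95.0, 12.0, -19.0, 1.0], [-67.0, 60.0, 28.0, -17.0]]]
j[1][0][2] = -82.0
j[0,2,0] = -33.0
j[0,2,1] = -73.0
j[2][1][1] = 12.0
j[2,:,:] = [[-32.0, -93.0, 41.0, 14.0], [95.0, 12.0, -19.0, 1.0], [-67.0, 60.0, 28.0, -17.0]]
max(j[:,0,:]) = 48.0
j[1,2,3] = 68.0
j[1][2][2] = -98.0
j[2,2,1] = 60.0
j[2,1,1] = 12.0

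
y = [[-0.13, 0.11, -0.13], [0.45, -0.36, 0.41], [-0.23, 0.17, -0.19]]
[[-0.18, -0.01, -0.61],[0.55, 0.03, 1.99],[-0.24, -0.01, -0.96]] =y @ [[-0.62, -0.43, 1.31], [0.18, -0.71, -1.68], [2.17, -0.07, 1.94]]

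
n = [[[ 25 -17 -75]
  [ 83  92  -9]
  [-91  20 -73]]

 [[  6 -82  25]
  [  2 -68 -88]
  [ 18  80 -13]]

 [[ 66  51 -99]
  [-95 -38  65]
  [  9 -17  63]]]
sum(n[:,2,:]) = -4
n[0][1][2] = -9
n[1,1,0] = 2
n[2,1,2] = 65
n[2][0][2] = -99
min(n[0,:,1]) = -17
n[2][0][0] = 66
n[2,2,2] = 63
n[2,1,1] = -38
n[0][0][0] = 25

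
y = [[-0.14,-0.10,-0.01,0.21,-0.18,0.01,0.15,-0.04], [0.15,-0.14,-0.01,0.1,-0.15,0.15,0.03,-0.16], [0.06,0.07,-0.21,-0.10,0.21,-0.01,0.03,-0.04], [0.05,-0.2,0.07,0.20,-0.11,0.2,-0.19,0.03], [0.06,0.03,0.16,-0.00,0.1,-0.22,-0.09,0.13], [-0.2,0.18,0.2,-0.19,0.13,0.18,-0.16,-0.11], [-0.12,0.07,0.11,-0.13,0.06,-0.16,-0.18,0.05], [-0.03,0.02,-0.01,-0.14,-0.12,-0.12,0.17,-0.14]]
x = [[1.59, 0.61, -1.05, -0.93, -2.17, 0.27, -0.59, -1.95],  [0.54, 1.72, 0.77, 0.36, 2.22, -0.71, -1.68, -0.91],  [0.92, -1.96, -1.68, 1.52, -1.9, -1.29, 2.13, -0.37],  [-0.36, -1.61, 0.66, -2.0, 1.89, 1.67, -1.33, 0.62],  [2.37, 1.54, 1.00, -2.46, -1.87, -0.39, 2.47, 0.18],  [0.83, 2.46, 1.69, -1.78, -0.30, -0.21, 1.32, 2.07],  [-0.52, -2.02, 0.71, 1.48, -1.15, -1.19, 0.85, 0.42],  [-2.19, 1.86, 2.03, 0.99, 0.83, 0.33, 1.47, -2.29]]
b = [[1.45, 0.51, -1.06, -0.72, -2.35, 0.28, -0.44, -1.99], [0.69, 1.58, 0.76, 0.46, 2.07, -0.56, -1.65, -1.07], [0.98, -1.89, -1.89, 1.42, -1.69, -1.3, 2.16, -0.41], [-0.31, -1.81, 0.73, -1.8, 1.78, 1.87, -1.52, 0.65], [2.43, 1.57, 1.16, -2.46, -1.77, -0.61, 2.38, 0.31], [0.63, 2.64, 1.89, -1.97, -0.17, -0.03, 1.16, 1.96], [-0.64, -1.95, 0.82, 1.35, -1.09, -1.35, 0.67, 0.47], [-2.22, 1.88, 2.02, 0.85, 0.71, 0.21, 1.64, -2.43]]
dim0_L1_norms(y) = [0.81, 0.81, 0.78, 1.07, 1.06, 1.05, 1.0, 0.7]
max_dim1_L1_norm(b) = 12.69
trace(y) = -0.33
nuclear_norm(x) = 28.12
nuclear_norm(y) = 2.45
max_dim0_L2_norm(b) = 5.14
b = x + y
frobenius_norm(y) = 1.05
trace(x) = -3.89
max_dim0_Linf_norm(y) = 0.22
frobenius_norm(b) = 11.83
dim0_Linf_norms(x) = [2.37, 2.46, 2.03, 2.46, 2.22, 1.67, 2.47, 2.29]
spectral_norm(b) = 6.52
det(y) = 0.00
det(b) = 822.67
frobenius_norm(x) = 11.76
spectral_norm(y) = 0.67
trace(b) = -4.22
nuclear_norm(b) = 28.58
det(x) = 271.99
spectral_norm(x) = 6.55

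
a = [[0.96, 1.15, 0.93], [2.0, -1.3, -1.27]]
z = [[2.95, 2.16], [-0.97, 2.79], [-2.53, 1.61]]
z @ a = [[7.15,0.58,0.00], [4.65,-4.74,-4.45], [0.79,-5.0,-4.4]]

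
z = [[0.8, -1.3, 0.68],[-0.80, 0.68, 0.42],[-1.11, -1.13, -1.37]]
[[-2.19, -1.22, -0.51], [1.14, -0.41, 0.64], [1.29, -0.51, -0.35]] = z @ [[-1.15, 0.76, -0.37], [0.68, 0.89, 0.32], [-0.57, -0.98, 0.29]]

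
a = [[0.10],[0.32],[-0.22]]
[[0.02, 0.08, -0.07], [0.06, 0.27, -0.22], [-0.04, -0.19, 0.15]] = a @ [[0.2, 0.85, -0.69]]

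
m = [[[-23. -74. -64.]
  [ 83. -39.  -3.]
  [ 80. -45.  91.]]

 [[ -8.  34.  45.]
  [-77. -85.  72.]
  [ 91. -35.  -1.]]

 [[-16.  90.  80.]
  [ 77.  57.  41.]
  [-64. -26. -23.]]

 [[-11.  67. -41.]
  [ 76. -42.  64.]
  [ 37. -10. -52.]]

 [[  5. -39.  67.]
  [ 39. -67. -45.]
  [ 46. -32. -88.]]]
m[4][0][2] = 67.0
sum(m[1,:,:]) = 36.0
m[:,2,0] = [80.0, 91.0, -64.0, 37.0, 46.0]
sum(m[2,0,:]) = 154.0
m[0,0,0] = -23.0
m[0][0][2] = -64.0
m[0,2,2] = 91.0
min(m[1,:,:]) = -85.0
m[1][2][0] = 91.0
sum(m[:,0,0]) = -53.0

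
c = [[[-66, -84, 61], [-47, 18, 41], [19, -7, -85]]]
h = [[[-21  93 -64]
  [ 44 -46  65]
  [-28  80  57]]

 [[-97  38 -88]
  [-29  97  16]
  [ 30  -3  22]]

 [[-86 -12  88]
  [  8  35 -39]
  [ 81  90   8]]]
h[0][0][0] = -21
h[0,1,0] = 44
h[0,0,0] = -21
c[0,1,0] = -47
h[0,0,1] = 93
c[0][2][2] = -85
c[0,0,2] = 61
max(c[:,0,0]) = -66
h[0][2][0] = -28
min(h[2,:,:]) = -86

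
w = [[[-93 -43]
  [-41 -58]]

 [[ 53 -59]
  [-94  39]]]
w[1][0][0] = 53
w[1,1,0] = -94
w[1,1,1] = 39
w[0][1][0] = -41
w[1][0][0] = 53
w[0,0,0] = -93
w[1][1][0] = -94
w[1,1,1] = 39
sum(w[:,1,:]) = -154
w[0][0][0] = -93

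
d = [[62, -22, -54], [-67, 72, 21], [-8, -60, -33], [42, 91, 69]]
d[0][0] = 62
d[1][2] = 21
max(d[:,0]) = 62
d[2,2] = -33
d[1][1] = 72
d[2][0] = -8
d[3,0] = 42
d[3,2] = 69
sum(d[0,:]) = -14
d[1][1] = 72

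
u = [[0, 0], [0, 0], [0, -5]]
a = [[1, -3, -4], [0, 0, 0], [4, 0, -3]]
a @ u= [[0, 20], [0, 0], [0, 15]]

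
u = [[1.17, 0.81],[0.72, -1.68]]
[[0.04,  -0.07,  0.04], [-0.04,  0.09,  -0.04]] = u@[[0.01, -0.02, 0.01], [0.03, -0.06, 0.03]]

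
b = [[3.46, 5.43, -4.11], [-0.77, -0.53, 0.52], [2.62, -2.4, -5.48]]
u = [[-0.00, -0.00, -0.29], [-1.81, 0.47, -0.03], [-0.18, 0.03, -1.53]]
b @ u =[[-9.09, 2.43, 5.12], [0.87, -0.23, -0.56], [5.33, -1.29, 7.7]]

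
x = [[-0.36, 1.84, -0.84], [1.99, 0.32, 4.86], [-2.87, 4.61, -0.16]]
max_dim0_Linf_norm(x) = 4.86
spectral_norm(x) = 6.07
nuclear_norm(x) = 11.81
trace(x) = -0.20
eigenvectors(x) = [[0.32, -0.84, 0.17], [-0.65, -0.46, 0.76], [0.69, 0.29, 0.62]]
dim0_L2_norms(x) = [3.51, 4.97, 4.93]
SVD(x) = [[-0.3,0.10,0.95], [0.56,0.82,0.09], [-0.77,0.56,-0.30]] @ diag([6.073391519137887, 4.877712758539465, 0.8598451607384648]) @ [[0.57, -0.65, 0.51], [0.00, 0.62, 0.79], [0.82, 0.44, -0.35]]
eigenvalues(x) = [-5.84, 0.92, 4.72]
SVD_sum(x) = [[-1.03, 1.18, -0.93], [1.92, -2.20, 1.73], [-2.66, 3.04, -2.39]] + [[0.00, 0.29, 0.37], [0.00, 2.48, 3.16], [0.00, 1.68, 2.14]] + [[0.67, 0.36, -0.29], [0.07, 0.04, -0.03], [-0.21, -0.12, 0.09]]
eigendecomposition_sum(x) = [[-1.03, 1.17, -1.15], [2.07, -2.35, 2.31], [-2.20, 2.50, -2.46]] + [[0.78, 0.07, -0.3],[0.43, 0.04, -0.16],[-0.27, -0.02, 0.10]] + [[-0.11, 0.6, 0.62], [-0.50, 2.63, 2.71], [-0.41, 2.14, 2.2]]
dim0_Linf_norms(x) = [2.87, 4.61, 4.86]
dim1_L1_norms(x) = [3.04, 7.17, 7.64]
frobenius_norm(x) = 7.84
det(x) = -25.47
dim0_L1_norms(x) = [5.22, 6.77, 5.86]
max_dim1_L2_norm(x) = 5.43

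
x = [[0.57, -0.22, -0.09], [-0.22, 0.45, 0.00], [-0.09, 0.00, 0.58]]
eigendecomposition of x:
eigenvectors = [[0.62,0.76,0.19], [0.76,-0.53,-0.37], [0.18,-0.37,0.91]]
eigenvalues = [0.27, 0.77, 0.56]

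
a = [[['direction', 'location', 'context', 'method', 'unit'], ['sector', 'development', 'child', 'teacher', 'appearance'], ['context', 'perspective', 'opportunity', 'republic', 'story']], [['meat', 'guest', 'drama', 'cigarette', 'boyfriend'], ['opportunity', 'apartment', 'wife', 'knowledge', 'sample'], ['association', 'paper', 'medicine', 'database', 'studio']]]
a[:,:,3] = [['method', 'teacher', 'republic'], ['cigarette', 'knowledge', 'database']]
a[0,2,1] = 'perspective'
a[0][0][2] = 'context'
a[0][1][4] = 'appearance'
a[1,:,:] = [['meat', 'guest', 'drama', 'cigarette', 'boyfriend'], ['opportunity', 'apartment', 'wife', 'knowledge', 'sample'], ['association', 'paper', 'medicine', 'database', 'studio']]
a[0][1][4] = 'appearance'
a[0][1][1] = 'development'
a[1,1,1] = 'apartment'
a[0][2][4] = 'story'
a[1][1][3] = 'knowledge'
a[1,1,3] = 'knowledge'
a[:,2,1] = ['perspective', 'paper']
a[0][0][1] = 'location'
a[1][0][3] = 'cigarette'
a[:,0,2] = ['context', 'drama']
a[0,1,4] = 'appearance'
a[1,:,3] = ['cigarette', 'knowledge', 'database']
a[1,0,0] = 'meat'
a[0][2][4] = 'story'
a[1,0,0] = 'meat'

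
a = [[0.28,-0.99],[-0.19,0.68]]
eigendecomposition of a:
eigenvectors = [[-0.96, 0.83], [-0.27, -0.56]]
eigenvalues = [0.0, 0.96]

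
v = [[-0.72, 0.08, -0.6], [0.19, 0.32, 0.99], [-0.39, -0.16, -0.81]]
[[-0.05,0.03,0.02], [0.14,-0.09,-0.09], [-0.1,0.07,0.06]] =v @ [[-0.01, 0.02, 0.03],  [0.10, -0.06, -0.06],  [0.11, -0.08, -0.08]]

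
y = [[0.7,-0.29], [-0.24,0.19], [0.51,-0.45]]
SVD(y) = [[-0.71,-0.7],  [0.29,-0.21],  [-0.64,0.68]] @ diag([1.0494207059484084, 0.1706346445676957]) @ [[-0.85, 0.52], [-0.52, -0.85]]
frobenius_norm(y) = 1.06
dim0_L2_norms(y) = [0.9, 0.57]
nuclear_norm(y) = 1.22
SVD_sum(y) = [[0.64, -0.39], [-0.26, 0.16], [0.57, -0.35]] + [[0.06, 0.1],[0.02, 0.03],[-0.06, -0.1]]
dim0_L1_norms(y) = [1.45, 0.93]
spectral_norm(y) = 1.05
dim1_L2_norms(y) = [0.76, 0.31, 0.68]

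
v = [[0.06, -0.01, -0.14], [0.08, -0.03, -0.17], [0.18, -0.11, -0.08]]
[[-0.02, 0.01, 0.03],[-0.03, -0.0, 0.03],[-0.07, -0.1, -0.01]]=v @ [[-0.14, -0.08, 0.09], [0.38, 0.89, 0.38], [0.04, -0.17, -0.20]]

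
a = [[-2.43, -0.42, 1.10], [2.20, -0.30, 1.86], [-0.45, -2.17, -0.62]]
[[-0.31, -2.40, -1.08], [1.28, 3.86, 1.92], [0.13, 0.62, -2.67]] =a@ [[0.30,1.30,0.53], [-0.21,-0.68,0.96], [0.30,0.43,0.56]]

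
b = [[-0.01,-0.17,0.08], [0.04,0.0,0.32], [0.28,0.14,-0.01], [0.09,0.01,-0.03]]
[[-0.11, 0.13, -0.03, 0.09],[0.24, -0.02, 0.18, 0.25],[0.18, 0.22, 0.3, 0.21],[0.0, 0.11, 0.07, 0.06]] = b @ [[0.17, 1.24, 0.93, 0.91], [0.99, -0.91, 0.32, -0.28], [0.74, -0.21, 0.44, 0.68]]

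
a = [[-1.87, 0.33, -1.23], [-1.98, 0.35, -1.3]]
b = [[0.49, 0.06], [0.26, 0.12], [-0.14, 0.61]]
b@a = [[-1.04,0.18,-0.68], [-0.72,0.13,-0.48], [-0.95,0.17,-0.62]]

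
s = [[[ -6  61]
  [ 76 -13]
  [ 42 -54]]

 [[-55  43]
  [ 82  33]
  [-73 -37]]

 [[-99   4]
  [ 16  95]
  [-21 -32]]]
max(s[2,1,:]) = 95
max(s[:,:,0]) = 82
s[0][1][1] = -13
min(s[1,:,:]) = -73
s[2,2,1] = -32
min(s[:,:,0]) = -99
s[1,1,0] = 82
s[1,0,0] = -55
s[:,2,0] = [42, -73, -21]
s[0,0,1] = 61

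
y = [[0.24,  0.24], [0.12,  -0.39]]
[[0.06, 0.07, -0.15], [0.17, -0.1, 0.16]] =y@[[0.5, 0.01, -0.16], [-0.27, 0.27, -0.46]]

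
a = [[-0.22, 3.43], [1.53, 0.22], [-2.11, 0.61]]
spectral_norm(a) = 3.56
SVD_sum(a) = [[-0.94, 3.22], [0.06, -0.21], [-0.33, 1.13]] + [[0.72, 0.21],[1.47, 0.43],[-1.78, -0.52]]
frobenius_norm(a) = 4.36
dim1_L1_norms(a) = [3.65, 1.75, 2.72]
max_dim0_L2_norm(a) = 3.49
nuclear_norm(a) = 6.08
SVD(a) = [[-0.94, -0.30], [0.06, -0.61], [-0.33, 0.74]] @ diag([3.561332954902835, 2.5186717897183515]) @ [[0.28, -0.96],[-0.96, -0.28]]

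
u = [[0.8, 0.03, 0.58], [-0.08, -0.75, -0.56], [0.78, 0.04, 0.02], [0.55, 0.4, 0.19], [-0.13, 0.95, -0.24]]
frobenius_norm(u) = 1.99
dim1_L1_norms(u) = [1.41, 1.39, 0.84, 1.14, 1.32]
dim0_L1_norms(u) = [2.34, 2.17, 1.59]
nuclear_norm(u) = 3.27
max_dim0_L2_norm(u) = 1.28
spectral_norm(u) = 1.46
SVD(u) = [[-0.58, 0.41, 0.23], [0.49, 0.41, -0.61], [-0.40, 0.32, -0.57], [-0.47, -0.01, -0.22], [-0.21, -0.75, -0.45]] @ diag([1.4649092271697426, 1.1994668534538964, 0.6009327945938346]) @ [[-0.71, -0.54, -0.45], [0.53, -0.83, 0.16], [-0.46, -0.12, 0.88]]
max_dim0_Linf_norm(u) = 0.95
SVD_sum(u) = [[0.61, 0.46, 0.38], [-0.51, -0.38, -0.32], [0.42, 0.32, 0.26], [0.5, 0.37, 0.31], [0.22, 0.17, 0.14]] + [[0.26,-0.41,0.08], [0.26,-0.41,0.08], [0.20,-0.32,0.06], [-0.01,0.01,-0.00], [-0.48,0.75,-0.14]] + [[-0.06,-0.02,0.12], [0.17,0.04,-0.32], [0.16,0.04,-0.3], [0.06,0.02,-0.12], [0.12,0.03,-0.24]]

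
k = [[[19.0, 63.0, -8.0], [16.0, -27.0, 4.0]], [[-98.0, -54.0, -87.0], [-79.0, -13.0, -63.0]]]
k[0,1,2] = 4.0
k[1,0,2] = -87.0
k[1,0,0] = -98.0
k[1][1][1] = -13.0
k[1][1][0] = -79.0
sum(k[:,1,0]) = -63.0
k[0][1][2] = 4.0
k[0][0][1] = 63.0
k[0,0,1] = 63.0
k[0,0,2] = -8.0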